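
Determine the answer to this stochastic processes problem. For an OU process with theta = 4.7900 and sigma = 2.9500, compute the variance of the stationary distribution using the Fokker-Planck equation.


Stationary variance = sigma^2 / (2*theta)
= 2.9500^2 / (2*4.7900)
= 8.7025 / 9.5800
= 0.9084

0.9084


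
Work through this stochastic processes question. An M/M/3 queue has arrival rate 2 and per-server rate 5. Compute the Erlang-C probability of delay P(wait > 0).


a = lambda/mu = 0.4000
rho = a/c = 0.1333
Erlang-C formula applied:
C(c,a) = 0.0082

0.0082


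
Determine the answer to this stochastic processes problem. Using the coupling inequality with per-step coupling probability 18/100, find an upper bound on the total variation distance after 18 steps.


TV distance bound <= (1-delta)^n
= (1 - 0.1800)^18
= 0.8200^18
= 0.0281

0.0281


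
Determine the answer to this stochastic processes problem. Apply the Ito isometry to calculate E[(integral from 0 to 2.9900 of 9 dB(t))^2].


By Ito isometry: E[(int f dB)^2] = int f^2 dt
= 9^2 * 2.9900
= 81 * 2.9900 = 242.1900

242.1900


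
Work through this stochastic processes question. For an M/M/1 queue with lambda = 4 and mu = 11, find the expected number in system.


rho = 4/11 = 0.3636
L = rho/(1-rho)
= 0.3636/0.6364
= 0.5714

0.5714


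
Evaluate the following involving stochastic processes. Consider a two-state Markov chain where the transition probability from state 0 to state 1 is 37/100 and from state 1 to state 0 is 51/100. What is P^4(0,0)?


Computing P^4 by matrix multiplication.
P = [[0.6300, 0.3700], [0.5100, 0.4900]]
After raising P to the power 4:
P^4(0,0) = 0.5796

0.5796


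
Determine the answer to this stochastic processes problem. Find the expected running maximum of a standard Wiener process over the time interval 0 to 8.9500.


E(max B(s)) = sqrt(2t/pi)
= sqrt(2*8.9500/pi)
= sqrt(5.6977)
= 2.3870

2.3870


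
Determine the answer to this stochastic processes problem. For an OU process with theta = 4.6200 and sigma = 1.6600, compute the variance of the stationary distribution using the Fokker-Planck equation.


Stationary variance = sigma^2 / (2*theta)
= 1.6600^2 / (2*4.6200)
= 2.7556 / 9.2400
= 0.2982

0.2982


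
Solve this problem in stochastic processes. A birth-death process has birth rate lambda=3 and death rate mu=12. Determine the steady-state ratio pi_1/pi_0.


For birth-death process, pi_n/pi_0 = (lambda/mu)^n
= (3/12)^1
= 0.2500

0.2500


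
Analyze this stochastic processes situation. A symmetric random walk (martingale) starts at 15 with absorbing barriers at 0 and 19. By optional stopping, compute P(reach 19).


By optional stopping theorem: E(M at tau) = M(0) = 15
P(hit 19)*19 + P(hit 0)*0 = 15
P(hit 19) = (15 - 0)/(19 - 0) = 15/19 = 0.7895

0.7895


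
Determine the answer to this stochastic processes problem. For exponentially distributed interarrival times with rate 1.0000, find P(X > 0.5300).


P(X > t) = exp(-lambda * t)
= exp(-1.0000 * 0.5300)
= exp(-0.5300) = 0.5886

0.5886


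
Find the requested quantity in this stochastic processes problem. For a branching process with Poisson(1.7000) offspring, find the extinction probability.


Since mu = 1.7000 > 1, extinction prob q < 1.
Solve s = exp(mu*(s-1)) iteratively.
q = 0.3088

0.3088


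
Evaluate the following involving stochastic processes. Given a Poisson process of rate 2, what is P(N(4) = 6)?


P(N(t)=k) = (lambda*t)^k * exp(-lambda*t) / k!
lambda*t = 8
= 8^6 * exp(-8) / 6!
= 262144 * 3.3546e-04 / 720
= 0.1221

0.1221


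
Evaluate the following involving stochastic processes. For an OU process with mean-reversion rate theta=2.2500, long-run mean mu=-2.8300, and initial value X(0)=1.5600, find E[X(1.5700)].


E[X(t)] = mu + (X(0) - mu)*exp(-theta*t)
= -2.8300 + (1.5600 - -2.8300)*exp(-2.2500*1.5700)
= -2.8300 + 4.3900 * 0.0292
= -2.7017

-2.7017


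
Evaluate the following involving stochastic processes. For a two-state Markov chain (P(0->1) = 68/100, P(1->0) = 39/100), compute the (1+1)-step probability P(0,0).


P^2 = P^1 * P^1
Computing via matrix multiplication of the transition matrix.
Entry (0,0) of P^2 = 0.3676

0.3676


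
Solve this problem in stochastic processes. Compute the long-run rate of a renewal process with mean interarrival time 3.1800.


Long-run renewal rate = 1/E(X)
= 1/3.1800
= 0.3145

0.3145


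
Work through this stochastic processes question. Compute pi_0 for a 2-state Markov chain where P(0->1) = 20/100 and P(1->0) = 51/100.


Stationary distribution: pi_0 = p10/(p01+p10), pi_1 = p01/(p01+p10)
p01 = 0.2000, p10 = 0.5100
pi_0 = 0.7183

0.7183


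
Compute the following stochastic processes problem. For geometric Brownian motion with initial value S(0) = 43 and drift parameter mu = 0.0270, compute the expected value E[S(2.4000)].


E[S(t)] = S(0) * exp(mu * t)
= 43 * exp(0.0270 * 2.4000)
= 43 * 1.0669
= 45.8787

45.8787


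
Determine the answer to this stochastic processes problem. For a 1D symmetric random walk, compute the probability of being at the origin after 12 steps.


P(S(12) = 0) = C(12,6) / 4^6
= 924 / 4096
= 0.2256

0.2256


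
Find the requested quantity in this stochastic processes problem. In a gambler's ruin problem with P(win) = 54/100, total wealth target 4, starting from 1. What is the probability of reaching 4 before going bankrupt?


Gambler's ruin formula:
r = q/p = 0.4600/0.5400 = 0.8519
P(win) = (1 - r^i)/(1 - r^N)
= (1 - 0.8519^1)/(1 - 0.8519^4)
= 0.3129

0.3129


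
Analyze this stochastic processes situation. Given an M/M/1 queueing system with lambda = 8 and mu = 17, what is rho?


rho = lambda/mu
= 8/17
= 0.4706

0.4706


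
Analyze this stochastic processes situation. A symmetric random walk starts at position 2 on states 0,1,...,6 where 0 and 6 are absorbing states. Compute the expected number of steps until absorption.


For symmetric RW on 0,...,N with absorbing barriers, E(i) = i*(N-i)
E(2) = 2 * 4 = 8

8


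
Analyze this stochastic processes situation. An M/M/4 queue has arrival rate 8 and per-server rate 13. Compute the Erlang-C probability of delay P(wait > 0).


a = lambda/mu = 0.6154
rho = a/c = 0.1538
Erlang-C formula applied:
C(c,a) = 0.0038

0.0038


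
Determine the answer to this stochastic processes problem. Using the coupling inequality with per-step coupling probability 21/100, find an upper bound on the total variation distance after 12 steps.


TV distance bound <= (1-delta)^n
= (1 - 0.2100)^12
= 0.7900^12
= 0.0591

0.0591


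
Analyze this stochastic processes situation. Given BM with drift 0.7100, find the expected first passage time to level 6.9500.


Expected first passage time = a/mu
= 6.9500/0.7100
= 9.7887

9.7887


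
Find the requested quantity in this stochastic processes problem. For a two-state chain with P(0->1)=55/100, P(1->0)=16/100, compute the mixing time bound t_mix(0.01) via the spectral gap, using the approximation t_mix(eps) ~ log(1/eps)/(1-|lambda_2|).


lambda_2 = |1 - p01 - p10| = |1 - 0.5500 - 0.1600| = 0.2900
t_mix ~ log(1/eps)/(1 - |lambda_2|)
= log(100)/(1 - 0.2900) = 4.6052/0.7100
= 6.4862

6.4862


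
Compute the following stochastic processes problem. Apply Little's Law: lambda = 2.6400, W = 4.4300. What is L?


Little's Law: L = lambda * W
= 2.6400 * 4.4300
= 11.6952

11.6952


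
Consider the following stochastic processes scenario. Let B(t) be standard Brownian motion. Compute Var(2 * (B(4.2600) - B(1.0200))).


Var(alpha*(B(t)-B(s))) = alpha^2 * (t-s)
= 2^2 * (4.2600 - 1.0200)
= 4 * 3.2400
= 12.9600

12.9600


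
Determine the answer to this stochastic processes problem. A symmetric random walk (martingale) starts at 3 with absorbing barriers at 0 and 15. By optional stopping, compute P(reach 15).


By optional stopping theorem: E(M at tau) = M(0) = 3
P(hit 15)*15 + P(hit 0)*0 = 3
P(hit 15) = (3 - 0)/(15 - 0) = 1/5 = 0.2000

0.2000


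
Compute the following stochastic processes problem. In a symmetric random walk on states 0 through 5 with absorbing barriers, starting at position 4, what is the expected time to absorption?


For symmetric RW on 0,...,N with absorbing barriers, E(i) = i*(N-i)
E(4) = 4 * 1 = 4

4


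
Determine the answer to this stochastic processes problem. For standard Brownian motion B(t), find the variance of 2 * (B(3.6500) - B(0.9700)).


Var(alpha*(B(t)-B(s))) = alpha^2 * (t-s)
= 2^2 * (3.6500 - 0.9700)
= 4 * 2.6800
= 10.7200

10.7200


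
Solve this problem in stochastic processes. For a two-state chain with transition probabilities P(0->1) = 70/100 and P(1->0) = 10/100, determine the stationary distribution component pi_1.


Stationary distribution: pi_0 = p10/(p01+p10), pi_1 = p01/(p01+p10)
p01 = 0.7000, p10 = 0.1000
pi_1 = 0.8750

0.8750


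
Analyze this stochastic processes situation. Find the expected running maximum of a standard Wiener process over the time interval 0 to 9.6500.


E(max B(s)) = sqrt(2t/pi)
= sqrt(2*9.6500/pi)
= sqrt(6.1434)
= 2.4786

2.4786


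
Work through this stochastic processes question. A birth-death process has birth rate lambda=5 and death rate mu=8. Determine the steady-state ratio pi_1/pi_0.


For birth-death process, pi_n/pi_0 = (lambda/mu)^n
= (5/8)^1
= 0.6250

0.6250


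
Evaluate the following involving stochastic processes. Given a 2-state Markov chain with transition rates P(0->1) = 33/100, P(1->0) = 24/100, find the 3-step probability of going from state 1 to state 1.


Computing P^3 by matrix multiplication.
P = [[0.6700, 0.3300], [0.2400, 0.7600]]
After raising P to the power 3:
P^3(1,1) = 0.6124

0.6124


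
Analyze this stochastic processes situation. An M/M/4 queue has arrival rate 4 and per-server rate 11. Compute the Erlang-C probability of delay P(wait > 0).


a = lambda/mu = 0.3636
rho = a/c = 0.0909
Erlang-C formula applied:
C(c,a) = 5.5708e-04

5.5708e-04


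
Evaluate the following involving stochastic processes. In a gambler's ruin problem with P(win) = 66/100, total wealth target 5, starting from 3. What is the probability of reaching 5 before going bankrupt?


Gambler's ruin formula:
r = q/p = 0.3400/0.6600 = 0.5152
P(win) = (1 - r^i)/(1 - r^N)
= (1 - 0.5152^3)/(1 - 0.5152^5)
= 0.8958

0.8958


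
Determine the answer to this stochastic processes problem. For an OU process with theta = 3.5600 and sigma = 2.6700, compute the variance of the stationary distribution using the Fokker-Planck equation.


Stationary variance = sigma^2 / (2*theta)
= 2.6700^2 / (2*3.5600)
= 7.1289 / 7.1200
= 1.0012

1.0012


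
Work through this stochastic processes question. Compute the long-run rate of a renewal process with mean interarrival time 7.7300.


Long-run renewal rate = 1/E(X)
= 1/7.7300
= 0.1294

0.1294


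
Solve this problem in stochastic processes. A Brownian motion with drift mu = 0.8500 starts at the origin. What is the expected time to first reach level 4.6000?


Expected first passage time = a/mu
= 4.6000/0.8500
= 5.4118

5.4118


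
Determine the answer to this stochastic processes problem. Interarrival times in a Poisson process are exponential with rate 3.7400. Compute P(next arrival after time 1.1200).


P(X > t) = exp(-lambda * t)
= exp(-3.7400 * 1.1200)
= exp(-4.1888) = 0.0152

0.0152


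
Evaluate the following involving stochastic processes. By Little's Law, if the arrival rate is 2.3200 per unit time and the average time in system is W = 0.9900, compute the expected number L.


Little's Law: L = lambda * W
= 2.3200 * 0.9900
= 2.2968

2.2968


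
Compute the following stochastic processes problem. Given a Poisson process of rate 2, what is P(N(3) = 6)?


P(N(t)=k) = (lambda*t)^k * exp(-lambda*t) / k!
lambda*t = 6
= 6^6 * exp(-6) / 6!
= 46656 * 0.0025 / 720
= 0.1606

0.1606


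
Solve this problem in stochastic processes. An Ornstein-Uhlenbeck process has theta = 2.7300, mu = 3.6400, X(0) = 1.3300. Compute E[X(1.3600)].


E[X(t)] = mu + (X(0) - mu)*exp(-theta*t)
= 3.6400 + (1.3300 - 3.6400)*exp(-2.7300*1.3600)
= 3.6400 + -2.3100 * 0.0244
= 3.5836

3.5836


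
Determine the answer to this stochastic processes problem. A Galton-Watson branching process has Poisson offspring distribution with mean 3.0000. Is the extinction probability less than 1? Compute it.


Since mu = 3.0000 > 1, extinction prob q < 1.
Solve s = exp(mu*(s-1)) iteratively.
q = 0.0595

0.0595


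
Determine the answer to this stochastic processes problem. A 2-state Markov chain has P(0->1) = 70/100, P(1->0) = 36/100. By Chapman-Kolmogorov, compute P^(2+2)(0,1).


P^4 = P^2 * P^2
Computing via matrix multiplication of the transition matrix.
Entry (0,1) of P^4 = 0.6604

0.6604


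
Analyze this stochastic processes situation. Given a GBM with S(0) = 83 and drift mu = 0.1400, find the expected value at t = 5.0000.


E[S(t)] = S(0) * exp(mu * t)
= 83 * exp(0.1400 * 5.0000)
= 83 * 2.0138
= 167.1415

167.1415


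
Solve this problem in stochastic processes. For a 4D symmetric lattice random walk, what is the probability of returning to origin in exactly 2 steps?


P(return in 2 steps) = P(reverse first step) = 1/(2d)
= 1/8
= 0.1250

0.1250


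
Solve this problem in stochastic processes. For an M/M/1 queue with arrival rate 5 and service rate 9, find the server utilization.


rho = lambda/mu
= 5/9
= 0.5556

0.5556


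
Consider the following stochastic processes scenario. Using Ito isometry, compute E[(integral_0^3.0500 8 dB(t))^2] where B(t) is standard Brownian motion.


By Ito isometry: E[(int f dB)^2] = int f^2 dt
= 8^2 * 3.0500
= 64 * 3.0500 = 195.2000

195.2000


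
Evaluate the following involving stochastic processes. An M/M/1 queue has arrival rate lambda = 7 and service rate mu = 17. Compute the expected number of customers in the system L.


rho = 7/17 = 0.4118
L = rho/(1-rho)
= 0.4118/0.5882
= 0.7000

0.7000


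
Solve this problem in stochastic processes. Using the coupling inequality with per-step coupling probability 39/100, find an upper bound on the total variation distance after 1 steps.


TV distance bound <= (1-delta)^n
= (1 - 0.3900)^1
= 0.6100^1
= 0.6100

0.6100


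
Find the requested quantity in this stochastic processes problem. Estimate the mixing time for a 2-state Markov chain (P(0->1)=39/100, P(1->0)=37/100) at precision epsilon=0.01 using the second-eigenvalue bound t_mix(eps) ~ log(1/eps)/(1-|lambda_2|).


lambda_2 = |1 - p01 - p10| = |1 - 0.3900 - 0.3700| = 0.2400
t_mix ~ log(1/eps)/(1 - |lambda_2|)
= log(100)/(1 - 0.2400) = 4.6052/0.7600
= 6.0594

6.0594


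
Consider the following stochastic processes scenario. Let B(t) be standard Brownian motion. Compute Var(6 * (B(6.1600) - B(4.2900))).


Var(alpha*(B(t)-B(s))) = alpha^2 * (t-s)
= 6^2 * (6.1600 - 4.2900)
= 36 * 1.8700
= 67.3200

67.3200


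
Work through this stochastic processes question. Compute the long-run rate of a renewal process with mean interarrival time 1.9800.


Long-run renewal rate = 1/E(X)
= 1/1.9800
= 0.5051

0.5051


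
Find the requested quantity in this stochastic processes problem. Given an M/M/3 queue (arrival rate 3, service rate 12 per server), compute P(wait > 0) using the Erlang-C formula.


a = lambda/mu = 0.2500
rho = a/c = 0.0833
Erlang-C formula applied:
C(c,a) = 0.0022

0.0022


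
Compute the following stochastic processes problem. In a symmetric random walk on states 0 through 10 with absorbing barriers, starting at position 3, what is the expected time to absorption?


For symmetric RW on 0,...,N with absorbing barriers, E(i) = i*(N-i)
E(3) = 3 * 7 = 21

21


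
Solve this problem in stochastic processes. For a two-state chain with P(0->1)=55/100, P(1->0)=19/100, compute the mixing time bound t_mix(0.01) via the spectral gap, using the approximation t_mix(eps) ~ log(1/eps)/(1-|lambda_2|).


lambda_2 = |1 - p01 - p10| = |1 - 0.5500 - 0.1900| = 0.2600
t_mix ~ log(1/eps)/(1 - |lambda_2|)
= log(100)/(1 - 0.2600) = 4.6052/0.7400
= 6.2232

6.2232


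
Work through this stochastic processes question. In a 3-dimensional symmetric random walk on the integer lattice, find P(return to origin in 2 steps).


P(return in 2 steps) = P(reverse first step) = 1/(2d)
= 1/6
= 0.1667

0.1667


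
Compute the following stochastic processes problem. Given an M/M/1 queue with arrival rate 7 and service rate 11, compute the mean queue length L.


rho = 7/11 = 0.6364
L = rho/(1-rho)
= 0.6364/0.3636
= 1.7500

1.7500


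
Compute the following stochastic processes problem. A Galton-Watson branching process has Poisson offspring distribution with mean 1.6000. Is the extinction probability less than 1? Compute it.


Since mu = 1.6000 > 1, extinction prob q < 1.
Solve s = exp(mu*(s-1)) iteratively.
q = 0.3580

0.3580


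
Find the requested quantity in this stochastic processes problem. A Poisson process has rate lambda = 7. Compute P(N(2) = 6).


P(N(t)=k) = (lambda*t)^k * exp(-lambda*t) / k!
lambda*t = 14
= 14^6 * exp(-14) / 6!
= 7529536 * 8.3153e-07 / 720
= 0.0087

0.0087


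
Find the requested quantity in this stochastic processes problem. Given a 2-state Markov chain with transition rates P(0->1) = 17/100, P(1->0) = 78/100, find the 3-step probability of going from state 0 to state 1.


Computing P^3 by matrix multiplication.
P = [[0.8300, 0.1700], [0.7800, 0.2200]]
After raising P to the power 3:
P^3(0,1) = 0.1789

0.1789


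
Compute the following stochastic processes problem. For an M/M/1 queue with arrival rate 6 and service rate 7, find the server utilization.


rho = lambda/mu
= 6/7
= 0.8571

0.8571


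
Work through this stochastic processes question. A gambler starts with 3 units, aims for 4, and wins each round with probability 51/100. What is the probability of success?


Gambler's ruin formula:
r = q/p = 0.4900/0.5100 = 0.9608
P(win) = (1 - r^i)/(1 - r^N)
= (1 - 0.9608^3)/(1 - 0.9608^4)
= 0.7648

0.7648


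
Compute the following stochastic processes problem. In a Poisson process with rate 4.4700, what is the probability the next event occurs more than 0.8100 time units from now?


P(X > t) = exp(-lambda * t)
= exp(-4.4700 * 0.8100)
= exp(-3.6207) = 0.0268

0.0268


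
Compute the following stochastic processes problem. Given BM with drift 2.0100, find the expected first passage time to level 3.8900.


Expected first passage time = a/mu
= 3.8900/2.0100
= 1.9353

1.9353


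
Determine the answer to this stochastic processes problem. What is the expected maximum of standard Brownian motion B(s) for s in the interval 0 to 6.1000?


E(max B(s)) = sqrt(2t/pi)
= sqrt(2*6.1000/pi)
= sqrt(3.8834)
= 1.9706

1.9706


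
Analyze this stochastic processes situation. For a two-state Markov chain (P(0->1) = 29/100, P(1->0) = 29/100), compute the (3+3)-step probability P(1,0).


P^6 = P^3 * P^3
Computing via matrix multiplication of the transition matrix.
Entry (1,0) of P^6 = 0.4973

0.4973


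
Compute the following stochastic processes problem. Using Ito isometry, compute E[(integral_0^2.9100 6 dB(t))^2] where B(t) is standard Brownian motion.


By Ito isometry: E[(int f dB)^2] = int f^2 dt
= 6^2 * 2.9100
= 36 * 2.9100 = 104.7600

104.7600


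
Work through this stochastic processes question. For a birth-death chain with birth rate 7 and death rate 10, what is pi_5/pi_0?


For birth-death process, pi_n/pi_0 = (lambda/mu)^n
= (7/10)^5
= 0.1681

0.1681


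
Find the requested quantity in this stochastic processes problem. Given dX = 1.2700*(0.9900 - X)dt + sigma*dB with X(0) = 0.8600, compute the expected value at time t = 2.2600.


E[X(t)] = mu + (X(0) - mu)*exp(-theta*t)
= 0.9900 + (0.8600 - 0.9900)*exp(-1.2700*2.2600)
= 0.9900 + -0.1300 * 0.0567
= 0.9826

0.9826


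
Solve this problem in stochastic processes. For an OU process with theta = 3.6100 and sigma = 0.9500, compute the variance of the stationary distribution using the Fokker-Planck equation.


Stationary variance = sigma^2 / (2*theta)
= 0.9500^2 / (2*3.6100)
= 0.9025 / 7.2200
= 0.1250

0.1250


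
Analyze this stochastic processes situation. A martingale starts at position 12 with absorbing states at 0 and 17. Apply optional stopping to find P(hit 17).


By optional stopping theorem: E(M at tau) = M(0) = 12
P(hit 17)*17 + P(hit 0)*0 = 12
P(hit 17) = (12 - 0)/(17 - 0) = 12/17 = 0.7059

0.7059


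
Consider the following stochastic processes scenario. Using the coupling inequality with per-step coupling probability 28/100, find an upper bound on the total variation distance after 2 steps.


TV distance bound <= (1-delta)^n
= (1 - 0.2800)^2
= 0.7200^2
= 0.5184

0.5184


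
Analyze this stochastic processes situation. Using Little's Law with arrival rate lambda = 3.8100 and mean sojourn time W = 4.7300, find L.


Little's Law: L = lambda * W
= 3.8100 * 4.7300
= 18.0213

18.0213


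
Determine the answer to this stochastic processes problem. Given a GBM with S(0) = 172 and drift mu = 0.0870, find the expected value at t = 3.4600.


E[S(t)] = S(0) * exp(mu * t)
= 172 * exp(0.0870 * 3.4600)
= 172 * 1.3512
= 232.4127

232.4127


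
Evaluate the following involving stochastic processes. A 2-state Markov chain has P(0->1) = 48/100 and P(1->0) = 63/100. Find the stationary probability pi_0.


Stationary distribution: pi_0 = p10/(p01+p10), pi_1 = p01/(p01+p10)
p01 = 0.4800, p10 = 0.6300
pi_0 = 0.5676

0.5676


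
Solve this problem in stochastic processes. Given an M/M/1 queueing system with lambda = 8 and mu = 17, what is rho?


rho = lambda/mu
= 8/17
= 0.4706

0.4706


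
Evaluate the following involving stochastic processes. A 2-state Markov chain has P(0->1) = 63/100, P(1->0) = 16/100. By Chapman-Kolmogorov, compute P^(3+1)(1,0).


P^4 = P^3 * P^1
Computing via matrix multiplication of the transition matrix.
Entry (1,0) of P^4 = 0.2021

0.2021


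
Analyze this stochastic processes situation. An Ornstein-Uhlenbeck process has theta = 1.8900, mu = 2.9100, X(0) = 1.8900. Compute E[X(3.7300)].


E[X(t)] = mu + (X(0) - mu)*exp(-theta*t)
= 2.9100 + (1.8900 - 2.9100)*exp(-1.8900*3.7300)
= 2.9100 + -1.0200 * 8.6767e-04
= 2.9091

2.9091


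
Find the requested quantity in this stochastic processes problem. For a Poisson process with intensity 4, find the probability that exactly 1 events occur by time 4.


P(N(t)=k) = (lambda*t)^k * exp(-lambda*t) / k!
lambda*t = 16
= 16^1 * exp(-16) / 1!
= 16 * 1.1254e-07 / 1
= 1.8006e-06

1.8006e-06


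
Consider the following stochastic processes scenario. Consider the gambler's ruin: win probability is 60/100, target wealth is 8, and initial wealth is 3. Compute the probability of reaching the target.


Gambler's ruin formula:
r = q/p = 0.4000/0.6000 = 0.6667
P(win) = (1 - r^i)/(1 - r^N)
= (1 - 0.6667^3)/(1 - 0.6667^8)
= 0.7323

0.7323


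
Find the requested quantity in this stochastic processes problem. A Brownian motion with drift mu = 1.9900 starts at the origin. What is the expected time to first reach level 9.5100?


Expected first passage time = a/mu
= 9.5100/1.9900
= 4.7789

4.7789


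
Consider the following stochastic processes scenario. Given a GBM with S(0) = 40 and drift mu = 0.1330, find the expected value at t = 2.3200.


E[S(t)] = S(0) * exp(mu * t)
= 40 * exp(0.1330 * 2.3200)
= 40 * 1.3615
= 54.4585

54.4585


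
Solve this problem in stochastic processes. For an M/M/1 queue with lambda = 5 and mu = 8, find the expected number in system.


rho = 5/8 = 0.6250
L = rho/(1-rho)
= 0.6250/0.3750
= 1.6667

1.6667


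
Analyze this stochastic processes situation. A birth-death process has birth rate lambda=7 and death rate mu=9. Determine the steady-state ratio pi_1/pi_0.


For birth-death process, pi_n/pi_0 = (lambda/mu)^n
= (7/9)^1
= 0.7778

0.7778


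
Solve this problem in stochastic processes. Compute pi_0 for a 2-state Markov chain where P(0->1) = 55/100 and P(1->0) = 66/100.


Stationary distribution: pi_0 = p10/(p01+p10), pi_1 = p01/(p01+p10)
p01 = 0.5500, p10 = 0.6600
pi_0 = 0.5455

0.5455


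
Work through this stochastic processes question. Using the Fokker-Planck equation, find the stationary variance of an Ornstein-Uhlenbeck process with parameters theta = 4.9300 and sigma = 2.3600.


Stationary variance = sigma^2 / (2*theta)
= 2.3600^2 / (2*4.9300)
= 5.5696 / 9.8600
= 0.5649

0.5649


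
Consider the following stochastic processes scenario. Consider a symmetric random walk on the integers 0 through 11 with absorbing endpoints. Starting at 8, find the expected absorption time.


For symmetric RW on 0,...,N with absorbing barriers, E(i) = i*(N-i)
E(8) = 8 * 3 = 24

24


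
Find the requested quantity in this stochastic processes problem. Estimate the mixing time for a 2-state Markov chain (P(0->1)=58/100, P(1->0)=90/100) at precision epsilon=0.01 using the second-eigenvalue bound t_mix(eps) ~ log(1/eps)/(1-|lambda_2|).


lambda_2 = |1 - p01 - p10| = |1 - 0.5800 - 0.9000| = 0.4800
t_mix ~ log(1/eps)/(1 - |lambda_2|)
= log(100)/(1 - 0.4800) = 4.6052/0.5200
= 8.8561

8.8561


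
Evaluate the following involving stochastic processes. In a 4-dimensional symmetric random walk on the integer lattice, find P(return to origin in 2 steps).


P(return in 2 steps) = P(reverse first step) = 1/(2d)
= 1/8
= 0.1250

0.1250


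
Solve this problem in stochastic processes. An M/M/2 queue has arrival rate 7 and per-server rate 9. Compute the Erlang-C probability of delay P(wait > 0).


a = lambda/mu = 0.7778
rho = a/c = 0.3889
Erlang-C formula applied:
C(c,a) = 0.2178

0.2178


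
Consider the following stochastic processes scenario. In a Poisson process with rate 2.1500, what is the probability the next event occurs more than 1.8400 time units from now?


P(X > t) = exp(-lambda * t)
= exp(-2.1500 * 1.8400)
= exp(-3.9560) = 0.0191

0.0191


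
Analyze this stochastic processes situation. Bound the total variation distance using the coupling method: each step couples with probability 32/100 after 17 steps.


TV distance bound <= (1-delta)^n
= (1 - 0.3200)^17
= 0.6800^17
= 0.0014

0.0014


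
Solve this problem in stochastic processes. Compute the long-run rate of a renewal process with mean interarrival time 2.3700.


Long-run renewal rate = 1/E(X)
= 1/2.3700
= 0.4219

0.4219


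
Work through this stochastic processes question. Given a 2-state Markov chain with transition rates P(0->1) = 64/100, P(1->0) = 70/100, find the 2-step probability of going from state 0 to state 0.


Computing P^2 by matrix multiplication.
P = [[0.3600, 0.6400], [0.7000, 0.3000]]
After raising P to the power 2:
P^2(0,0) = 0.5776

0.5776


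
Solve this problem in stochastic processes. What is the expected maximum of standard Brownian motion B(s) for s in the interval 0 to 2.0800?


E(max B(s)) = sqrt(2t/pi)
= sqrt(2*2.0800/pi)
= sqrt(1.3242)
= 1.1507

1.1507


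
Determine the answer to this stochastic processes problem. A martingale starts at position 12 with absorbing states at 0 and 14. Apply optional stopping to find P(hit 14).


By optional stopping theorem: E(M at tau) = M(0) = 12
P(hit 14)*14 + P(hit 0)*0 = 12
P(hit 14) = (12 - 0)/(14 - 0) = 6/7 = 0.8571

0.8571


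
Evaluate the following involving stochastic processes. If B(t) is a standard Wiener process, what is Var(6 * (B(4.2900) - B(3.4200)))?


Var(alpha*(B(t)-B(s))) = alpha^2 * (t-s)
= 6^2 * (4.2900 - 3.4200)
= 36 * 0.8700
= 31.3200

31.3200


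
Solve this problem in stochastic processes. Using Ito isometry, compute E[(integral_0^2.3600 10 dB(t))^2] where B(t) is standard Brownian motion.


By Ito isometry: E[(int f dB)^2] = int f^2 dt
= 10^2 * 2.3600
= 100 * 2.3600 = 236.0000

236.0000


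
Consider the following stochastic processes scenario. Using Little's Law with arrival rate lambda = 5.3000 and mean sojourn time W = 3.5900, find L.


Little's Law: L = lambda * W
= 5.3000 * 3.5900
= 19.0270

19.0270


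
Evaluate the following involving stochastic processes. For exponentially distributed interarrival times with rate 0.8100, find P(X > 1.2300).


P(X > t) = exp(-lambda * t)
= exp(-0.8100 * 1.2300)
= exp(-0.9963) = 0.3692

0.3692


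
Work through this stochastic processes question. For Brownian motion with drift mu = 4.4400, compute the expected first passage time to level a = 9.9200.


Expected first passage time = a/mu
= 9.9200/4.4400
= 2.2342

2.2342


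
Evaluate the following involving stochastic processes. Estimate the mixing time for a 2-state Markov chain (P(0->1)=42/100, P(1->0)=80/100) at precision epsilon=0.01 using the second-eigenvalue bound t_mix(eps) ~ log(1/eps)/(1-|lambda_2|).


lambda_2 = |1 - p01 - p10| = |1 - 0.4200 - 0.8000| = 0.2200
t_mix ~ log(1/eps)/(1 - |lambda_2|)
= log(100)/(1 - 0.2200) = 4.6052/0.7800
= 5.9041

5.9041


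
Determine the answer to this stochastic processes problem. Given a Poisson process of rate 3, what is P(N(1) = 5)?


P(N(t)=k) = (lambda*t)^k * exp(-lambda*t) / k!
lambda*t = 3
= 3^5 * exp(-3) / 5!
= 243 * 0.0498 / 120
= 0.1008

0.1008


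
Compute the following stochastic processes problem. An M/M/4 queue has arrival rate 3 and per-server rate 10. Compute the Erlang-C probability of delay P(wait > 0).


a = lambda/mu = 0.3000
rho = a/c = 0.0750
Erlang-C formula applied:
C(c,a) = 2.7030e-04

2.7030e-04


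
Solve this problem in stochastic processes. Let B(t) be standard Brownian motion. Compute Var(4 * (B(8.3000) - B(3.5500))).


Var(alpha*(B(t)-B(s))) = alpha^2 * (t-s)
= 4^2 * (8.3000 - 3.5500)
= 16 * 4.7500
= 76.0000

76.0000


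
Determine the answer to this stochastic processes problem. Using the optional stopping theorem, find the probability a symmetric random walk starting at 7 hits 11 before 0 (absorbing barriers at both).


By optional stopping theorem: E(M at tau) = M(0) = 7
P(hit 11)*11 + P(hit 0)*0 = 7
P(hit 11) = (7 - 0)/(11 - 0) = 7/11 = 0.6364

0.6364


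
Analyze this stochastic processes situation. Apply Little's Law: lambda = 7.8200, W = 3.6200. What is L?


Little's Law: L = lambda * W
= 7.8200 * 3.6200
= 28.3084

28.3084


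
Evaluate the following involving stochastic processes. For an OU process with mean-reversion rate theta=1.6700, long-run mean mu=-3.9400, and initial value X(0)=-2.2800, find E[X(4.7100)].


E[X(t)] = mu + (X(0) - mu)*exp(-theta*t)
= -3.9400 + (-2.2800 - -3.9400)*exp(-1.6700*4.7100)
= -3.9400 + 1.6600 * 3.8368e-04
= -3.9394

-3.9394


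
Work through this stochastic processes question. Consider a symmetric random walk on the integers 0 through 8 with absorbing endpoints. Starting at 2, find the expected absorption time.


For symmetric RW on 0,...,N with absorbing barriers, E(i) = i*(N-i)
E(2) = 2 * 6 = 12

12


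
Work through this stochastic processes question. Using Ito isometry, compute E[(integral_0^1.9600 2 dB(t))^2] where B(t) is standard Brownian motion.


By Ito isometry: E[(int f dB)^2] = int f^2 dt
= 2^2 * 1.9600
= 4 * 1.9600 = 7.8400

7.8400


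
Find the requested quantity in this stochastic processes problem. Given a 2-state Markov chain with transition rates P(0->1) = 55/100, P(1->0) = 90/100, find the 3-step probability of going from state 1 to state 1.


Computing P^3 by matrix multiplication.
P = [[0.4500, 0.5500], [0.9000, 0.1000]]
After raising P to the power 3:
P^3(1,1) = 0.3227

0.3227


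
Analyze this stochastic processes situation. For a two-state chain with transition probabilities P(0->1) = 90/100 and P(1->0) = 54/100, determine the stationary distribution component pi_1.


Stationary distribution: pi_0 = p10/(p01+p10), pi_1 = p01/(p01+p10)
p01 = 0.9000, p10 = 0.5400
pi_1 = 0.6250

0.6250


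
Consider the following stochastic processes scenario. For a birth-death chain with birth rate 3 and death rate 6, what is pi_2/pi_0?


For birth-death process, pi_n/pi_0 = (lambda/mu)^n
= (3/6)^2
= 0.2500

0.2500


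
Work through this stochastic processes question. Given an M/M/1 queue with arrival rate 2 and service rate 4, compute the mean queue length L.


rho = 2/4 = 0.5000
L = rho/(1-rho)
= 0.5000/0.5000
= 1.0000

1.0000


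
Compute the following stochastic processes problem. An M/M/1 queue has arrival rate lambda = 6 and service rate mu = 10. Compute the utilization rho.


rho = lambda/mu
= 6/10
= 0.6000

0.6000


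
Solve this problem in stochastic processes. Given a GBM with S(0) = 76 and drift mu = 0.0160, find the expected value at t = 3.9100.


E[S(t)] = S(0) * exp(mu * t)
= 76 * exp(0.0160 * 3.9100)
= 76 * 1.0646
= 80.9064

80.9064


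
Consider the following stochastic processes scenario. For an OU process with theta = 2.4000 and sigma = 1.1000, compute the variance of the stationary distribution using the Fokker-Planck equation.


Stationary variance = sigma^2 / (2*theta)
= 1.1000^2 / (2*2.4000)
= 1.2100 / 4.8000
= 0.2521

0.2521


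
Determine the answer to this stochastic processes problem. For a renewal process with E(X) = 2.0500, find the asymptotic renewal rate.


Long-run renewal rate = 1/E(X)
= 1/2.0500
= 0.4878

0.4878


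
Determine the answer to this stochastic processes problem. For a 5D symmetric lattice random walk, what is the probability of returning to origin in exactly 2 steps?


P(return in 2 steps) = P(reverse first step) = 1/(2d)
= 1/10
= 0.1000

0.1000


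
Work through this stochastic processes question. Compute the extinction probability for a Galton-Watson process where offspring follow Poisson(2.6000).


Since mu = 2.6000 > 1, extinction prob q < 1.
Solve s = exp(mu*(s-1)) iteratively.
q = 0.0951

0.0951


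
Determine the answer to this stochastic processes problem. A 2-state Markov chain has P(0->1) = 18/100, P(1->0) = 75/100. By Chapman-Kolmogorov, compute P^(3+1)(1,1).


P^4 = P^3 * P^1
Computing via matrix multiplication of the transition matrix.
Entry (1,1) of P^4 = 0.1936

0.1936


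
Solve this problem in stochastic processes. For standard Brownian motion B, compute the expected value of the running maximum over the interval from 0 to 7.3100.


E(max B(s)) = sqrt(2t/pi)
= sqrt(2*7.3100/pi)
= sqrt(4.6537)
= 2.1572

2.1572


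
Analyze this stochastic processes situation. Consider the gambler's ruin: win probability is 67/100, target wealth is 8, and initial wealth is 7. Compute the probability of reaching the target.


Gambler's ruin formula:
r = q/p = 0.3300/0.6700 = 0.4925
P(win) = (1 - r^i)/(1 - r^N)
= (1 - 0.4925^7)/(1 - 0.4925^8)
= 0.9964

0.9964


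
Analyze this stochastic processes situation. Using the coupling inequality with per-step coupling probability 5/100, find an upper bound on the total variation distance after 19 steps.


TV distance bound <= (1-delta)^n
= (1 - 0.0500)^19
= 0.9500^19
= 0.3774

0.3774


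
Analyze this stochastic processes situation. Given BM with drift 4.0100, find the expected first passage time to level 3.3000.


Expected first passage time = a/mu
= 3.3000/4.0100
= 0.8229

0.8229


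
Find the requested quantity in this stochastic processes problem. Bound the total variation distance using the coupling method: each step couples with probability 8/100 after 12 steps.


TV distance bound <= (1-delta)^n
= (1 - 0.0800)^12
= 0.9200^12
= 0.3677

0.3677


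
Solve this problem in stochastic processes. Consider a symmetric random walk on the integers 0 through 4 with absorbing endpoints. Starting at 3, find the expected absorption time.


For symmetric RW on 0,...,N with absorbing barriers, E(i) = i*(N-i)
E(3) = 3 * 1 = 3

3


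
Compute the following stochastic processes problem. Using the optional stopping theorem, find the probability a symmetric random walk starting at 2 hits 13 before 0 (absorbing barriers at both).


By optional stopping theorem: E(M at tau) = M(0) = 2
P(hit 13)*13 + P(hit 0)*0 = 2
P(hit 13) = (2 - 0)/(13 - 0) = 2/13 = 0.1538

0.1538


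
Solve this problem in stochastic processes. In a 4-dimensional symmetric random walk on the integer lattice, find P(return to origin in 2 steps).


P(return in 2 steps) = P(reverse first step) = 1/(2d)
= 1/8
= 0.1250

0.1250


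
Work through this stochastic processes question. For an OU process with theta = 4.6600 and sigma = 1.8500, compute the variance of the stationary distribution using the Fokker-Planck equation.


Stationary variance = sigma^2 / (2*theta)
= 1.8500^2 / (2*4.6600)
= 3.4225 / 9.3200
= 0.3672

0.3672


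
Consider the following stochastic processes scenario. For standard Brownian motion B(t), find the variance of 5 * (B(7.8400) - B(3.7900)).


Var(alpha*(B(t)-B(s))) = alpha^2 * (t-s)
= 5^2 * (7.8400 - 3.7900)
= 25 * 4.0500
= 101.2500

101.2500


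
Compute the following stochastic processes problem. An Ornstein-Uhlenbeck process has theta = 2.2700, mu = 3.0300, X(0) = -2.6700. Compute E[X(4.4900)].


E[X(t)] = mu + (X(0) - mu)*exp(-theta*t)
= 3.0300 + (-2.6700 - 3.0300)*exp(-2.2700*4.4900)
= 3.0300 + -5.7000 * 3.7458e-05
= 3.0298

3.0298


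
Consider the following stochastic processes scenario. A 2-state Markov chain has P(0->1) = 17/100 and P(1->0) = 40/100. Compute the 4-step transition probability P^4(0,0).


Computing P^4 by matrix multiplication.
P = [[0.8300, 0.1700], [0.4000, 0.6000]]
After raising P to the power 4:
P^4(0,0) = 0.7120

0.7120


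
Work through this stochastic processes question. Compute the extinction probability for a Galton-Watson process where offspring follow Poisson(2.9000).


Since mu = 2.9000 > 1, extinction prob q < 1.
Solve s = exp(mu*(s-1)) iteratively.
q = 0.0668

0.0668


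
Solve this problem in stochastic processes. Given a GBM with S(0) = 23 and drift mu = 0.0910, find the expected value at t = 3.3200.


E[S(t)] = S(0) * exp(mu * t)
= 23 * exp(0.0910 * 3.3200)
= 23 * 1.3527
= 31.1126

31.1126


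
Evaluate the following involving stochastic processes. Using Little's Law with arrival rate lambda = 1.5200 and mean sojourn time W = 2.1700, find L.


Little's Law: L = lambda * W
= 1.5200 * 2.1700
= 3.2984

3.2984


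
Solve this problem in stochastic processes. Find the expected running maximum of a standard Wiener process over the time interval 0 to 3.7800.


E(max B(s)) = sqrt(2t/pi)
= sqrt(2*3.7800/pi)
= sqrt(2.4064)
= 1.5513

1.5513


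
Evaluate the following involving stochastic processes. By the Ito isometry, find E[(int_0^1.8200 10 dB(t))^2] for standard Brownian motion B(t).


By Ito isometry: E[(int f dB)^2] = int f^2 dt
= 10^2 * 1.8200
= 100 * 1.8200 = 182.0000

182.0000


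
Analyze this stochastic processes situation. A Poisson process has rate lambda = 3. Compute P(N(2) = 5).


P(N(t)=k) = (lambda*t)^k * exp(-lambda*t) / k!
lambda*t = 6
= 6^5 * exp(-6) / 5!
= 7776 * 0.0025 / 120
= 0.1606

0.1606


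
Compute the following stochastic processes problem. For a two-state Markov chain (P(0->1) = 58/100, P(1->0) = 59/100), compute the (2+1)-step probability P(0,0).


P^3 = P^2 * P^1
Computing via matrix multiplication of the transition matrix.
Entry (0,0) of P^3 = 0.5018

0.5018


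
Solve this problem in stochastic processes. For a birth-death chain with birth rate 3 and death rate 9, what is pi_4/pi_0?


For birth-death process, pi_n/pi_0 = (lambda/mu)^n
= (3/9)^4
= 0.0123

0.0123


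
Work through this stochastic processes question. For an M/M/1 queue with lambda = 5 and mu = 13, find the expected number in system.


rho = 5/13 = 0.3846
L = rho/(1-rho)
= 0.3846/0.6154
= 0.6250

0.6250


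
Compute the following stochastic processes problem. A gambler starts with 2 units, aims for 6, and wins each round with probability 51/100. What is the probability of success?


Gambler's ruin formula:
r = q/p = 0.4900/0.5100 = 0.9608
P(win) = (1 - r^i)/(1 - r^N)
= (1 - 0.9608^2)/(1 - 0.9608^6)
= 0.3603

0.3603
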